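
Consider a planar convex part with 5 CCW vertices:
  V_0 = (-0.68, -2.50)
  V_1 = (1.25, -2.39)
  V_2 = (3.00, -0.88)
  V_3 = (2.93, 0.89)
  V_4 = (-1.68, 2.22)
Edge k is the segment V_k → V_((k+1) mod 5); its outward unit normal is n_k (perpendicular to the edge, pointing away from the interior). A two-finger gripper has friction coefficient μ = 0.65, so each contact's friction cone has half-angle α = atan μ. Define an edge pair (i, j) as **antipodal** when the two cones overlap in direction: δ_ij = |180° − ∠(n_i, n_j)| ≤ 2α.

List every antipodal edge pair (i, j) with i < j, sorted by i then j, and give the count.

count = 5; pairs: (0,3), (1,3), (1,4), (2,4), (3,4)

α = atan 0.65 = 33.02°;  2α = 66.05°
n_0 = (+0.0569, -0.9984)
n_1 = (+0.6533, -0.7571)
n_2 = (+0.9992, +0.0395)
n_3 = (+0.2772, +0.9608)
n_4 = (-0.9783, -0.2073)
  (0,1): δ = 142.47°  ·
  (0,2): δ = 91.00°  ·
  (0,3): δ = 19.36°  ✓
  (0,4): δ = 98.70°  ·
  (1,2): δ = 128.52°  ·
  (1,3): δ = 56.88°  ✓
  (1,4): δ = 61.17°  ✓
  (2,3): δ = 108.36°  ·
  (2,4): δ = 9.70°  ✓
  (3,4): δ = 61.94°  ✓
antipodal pairs: 5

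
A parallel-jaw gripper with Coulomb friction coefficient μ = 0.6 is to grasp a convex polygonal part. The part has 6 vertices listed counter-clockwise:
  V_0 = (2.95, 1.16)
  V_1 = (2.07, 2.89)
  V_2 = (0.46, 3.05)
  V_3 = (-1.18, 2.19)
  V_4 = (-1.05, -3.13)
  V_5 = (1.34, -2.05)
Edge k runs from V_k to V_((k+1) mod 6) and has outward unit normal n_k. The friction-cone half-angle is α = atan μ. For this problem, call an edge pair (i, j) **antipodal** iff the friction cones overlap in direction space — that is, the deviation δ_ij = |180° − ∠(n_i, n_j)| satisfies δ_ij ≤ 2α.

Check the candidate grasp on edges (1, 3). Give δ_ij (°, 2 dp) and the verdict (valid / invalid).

δ = 82.92°, invalid

α = atan 0.6 = 30.96°;  2α = 61.93°
edge 1: e_1 = (-1.61, +0.16);  n_1 = (+0.0989, +0.9951)
edge 3: e_3 = (+0.13, -5.32);  n_3 = (-0.9997, -0.0244)
∠(n_1, n_3) = 97.08°
δ = |180° − 97.08°| = 82.92°
82.92° > 2α = 61.93°  →  invalid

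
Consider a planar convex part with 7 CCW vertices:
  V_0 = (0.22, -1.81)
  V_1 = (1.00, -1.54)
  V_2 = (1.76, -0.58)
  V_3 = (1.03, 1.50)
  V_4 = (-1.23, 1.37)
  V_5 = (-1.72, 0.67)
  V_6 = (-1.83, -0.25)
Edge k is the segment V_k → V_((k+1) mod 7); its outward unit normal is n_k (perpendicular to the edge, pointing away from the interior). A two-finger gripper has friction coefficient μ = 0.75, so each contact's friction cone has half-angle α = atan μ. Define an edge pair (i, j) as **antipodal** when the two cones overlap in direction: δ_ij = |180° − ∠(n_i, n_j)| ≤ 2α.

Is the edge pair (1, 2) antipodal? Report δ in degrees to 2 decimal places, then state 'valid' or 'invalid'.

δ = 122.29°, invalid

α = atan 0.75 = 36.87°;  2α = 73.74°
edge 1: e_1 = (+0.76, +0.96);  n_1 = (+0.7840, -0.6207)
edge 2: e_2 = (-0.73, +2.08);  n_2 = (+0.9436, +0.3312)
∠(n_1, n_2) = 57.71°
δ = |180° − 57.71°| = 122.29°
122.29° > 2α = 73.74°  →  invalid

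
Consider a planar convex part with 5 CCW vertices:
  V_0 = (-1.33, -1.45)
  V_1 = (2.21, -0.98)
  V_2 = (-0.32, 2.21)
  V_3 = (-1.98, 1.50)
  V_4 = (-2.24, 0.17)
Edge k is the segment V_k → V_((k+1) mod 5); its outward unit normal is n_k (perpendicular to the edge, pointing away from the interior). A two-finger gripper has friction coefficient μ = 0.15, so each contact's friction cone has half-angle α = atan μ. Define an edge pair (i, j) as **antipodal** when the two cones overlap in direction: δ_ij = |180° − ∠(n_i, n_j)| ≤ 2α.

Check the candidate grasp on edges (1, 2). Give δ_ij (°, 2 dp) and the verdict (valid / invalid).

δ = 105.26°, invalid

α = atan 0.15 = 8.53°;  2α = 17.06°
edge 1: e_1 = (-2.53, +3.19);  n_1 = (+0.7835, +0.6214)
edge 2: e_2 = (-1.66, -0.71);  n_2 = (-0.3933, +0.9194)
∠(n_1, n_2) = 74.74°
δ = |180° − 74.74°| = 105.26°
105.26° > 2α = 17.06°  →  invalid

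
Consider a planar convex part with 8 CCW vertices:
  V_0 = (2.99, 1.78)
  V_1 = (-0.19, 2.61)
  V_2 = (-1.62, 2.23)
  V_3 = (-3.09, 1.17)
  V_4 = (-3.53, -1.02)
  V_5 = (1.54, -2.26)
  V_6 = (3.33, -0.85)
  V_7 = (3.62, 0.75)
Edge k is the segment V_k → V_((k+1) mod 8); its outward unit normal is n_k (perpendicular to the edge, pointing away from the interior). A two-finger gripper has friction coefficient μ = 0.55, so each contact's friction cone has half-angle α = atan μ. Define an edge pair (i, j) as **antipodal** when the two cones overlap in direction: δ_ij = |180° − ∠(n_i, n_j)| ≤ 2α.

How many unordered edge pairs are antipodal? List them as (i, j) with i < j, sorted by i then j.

α = atan 0.55 = 28.81°;  2α = 57.62°
n_0 = (+0.2525, +0.9676)
n_1 = (-0.2568, +0.9665)
n_2 = (-0.5849, +0.8111)
n_3 = (-0.9804, +0.1970)
n_4 = (-0.2376, -0.9714)
n_5 = (+0.6188, -0.7856)
n_6 = (+0.9840, -0.1783)
n_7 = (+0.8531, +0.5218)
  (0,1): δ = 150.49°  ·
  (0,2): δ = 129.58°  ·
  (0,3): δ = 86.73°  ·
  (0,4): δ = 0.88°  ✓
  (0,5): δ = 52.86°  ✓
  (0,6): δ = 94.35°  ·
  (0,7): δ = 136.08°  ·
  (1,2): δ = 159.09°  ·
  (1,3): δ = 116.24°  ·
  (1,4): δ = 28.62°  ✓
  (1,5): δ = 23.35°  ✓
  (1,6): δ = 64.85°  ·
  (1,7): δ = 106.57°  ·
  (2,3): δ = 137.16°  ·
  (2,4): δ = 49.54°  ✓
  (2,5): δ = 2.43°  ✓
  (2,6): δ = 43.93°  ✓
  (2,7): δ = 85.66°  ·
  (3,4): δ = 92.38°  ·
  (3,5): δ = 40.41°  ✓
  (3,6): δ = 1.09°  ✓
  (3,7): δ = 42.81°  ✓
  (4,5): δ = 128.03°  ·
  (4,6): δ = 86.53°  ·
  (4,7): δ = 44.80°  ✓
  (5,6): δ = 138.50°  ·
  (5,7): δ = 96.78°  ·
  (6,7): δ = 138.27°  ·
antipodal pairs: 11

count = 11; pairs: (0,4), (0,5), (1,4), (1,5), (2,4), (2,5), (2,6), (3,5), (3,6), (3,7), (4,7)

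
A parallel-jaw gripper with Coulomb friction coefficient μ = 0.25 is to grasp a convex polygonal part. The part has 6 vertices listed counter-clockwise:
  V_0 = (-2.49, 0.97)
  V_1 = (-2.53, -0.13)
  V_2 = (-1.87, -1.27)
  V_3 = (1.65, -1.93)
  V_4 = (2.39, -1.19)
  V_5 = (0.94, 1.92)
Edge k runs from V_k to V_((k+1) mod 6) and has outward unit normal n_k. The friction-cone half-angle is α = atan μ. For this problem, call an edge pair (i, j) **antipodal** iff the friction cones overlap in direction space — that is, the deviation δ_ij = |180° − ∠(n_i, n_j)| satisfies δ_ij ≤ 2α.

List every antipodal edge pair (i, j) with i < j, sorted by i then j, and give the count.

α = atan 0.25 = 14.04°;  2α = 28.07°
n_0 = (-0.9993, +0.0363)
n_1 = (-0.8654, -0.5010)
n_2 = (-0.1843, -0.9829)
n_3 = (+0.7071, -0.7071)
n_4 = (+0.9063, +0.4226)
n_5 = (-0.2669, +0.9637)
  (0,1): δ = 147.85°  ·
  (0,2): δ = 98.54°  ·
  (0,3): δ = 42.92°  ·
  (0,4): δ = 27.08°  ✓
  (0,5): δ = 107.56°  ·
  (1,2): δ = 130.69°  ·
  (1,3): δ = 75.07°  ·
  (1,4): δ = 5.07°  ✓
  (1,5): δ = 75.41°  ·
  (2,3): δ = 124.38°  ·
  (2,4): δ = 54.38°  ·
  (2,5): δ = 26.10°  ✓
  (3,4): δ = 110.00°  ·
  (3,5): δ = 29.52°  ·
  (4,5): δ = 99.52°  ·
antipodal pairs: 3

count = 3; pairs: (0,4), (1,4), (2,5)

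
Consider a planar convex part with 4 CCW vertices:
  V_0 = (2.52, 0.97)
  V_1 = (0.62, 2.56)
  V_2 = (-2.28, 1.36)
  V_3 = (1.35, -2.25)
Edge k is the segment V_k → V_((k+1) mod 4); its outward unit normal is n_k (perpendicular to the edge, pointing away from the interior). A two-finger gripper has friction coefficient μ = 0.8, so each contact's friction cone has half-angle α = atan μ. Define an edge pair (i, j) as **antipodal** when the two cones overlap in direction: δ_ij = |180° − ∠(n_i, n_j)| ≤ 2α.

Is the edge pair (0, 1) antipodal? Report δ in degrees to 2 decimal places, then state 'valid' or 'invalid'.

α = atan 0.8 = 38.66°;  2α = 77.32°
edge 0: e_0 = (-1.90, +1.59);  n_0 = (+0.6418, +0.7669)
edge 1: e_1 = (-2.90, -1.20);  n_1 = (-0.3824, +0.9240)
∠(n_0, n_1) = 62.40°
δ = |180° − 62.40°| = 117.60°
117.60° > 2α = 77.32°  →  invalid

δ = 117.60°, invalid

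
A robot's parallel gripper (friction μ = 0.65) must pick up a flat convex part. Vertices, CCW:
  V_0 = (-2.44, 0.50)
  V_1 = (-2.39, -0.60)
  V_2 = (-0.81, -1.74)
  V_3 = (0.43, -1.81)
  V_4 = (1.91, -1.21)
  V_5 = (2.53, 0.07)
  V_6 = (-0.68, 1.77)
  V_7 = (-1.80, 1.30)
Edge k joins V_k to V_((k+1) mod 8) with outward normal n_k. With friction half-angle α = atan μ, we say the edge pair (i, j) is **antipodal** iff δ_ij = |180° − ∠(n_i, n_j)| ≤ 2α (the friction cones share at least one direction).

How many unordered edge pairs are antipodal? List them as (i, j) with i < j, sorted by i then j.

count = 12; pairs: (0,4), (0,5), (1,5), (1,6), (2,5), (2,6), (2,7), (3,5), (3,6), (3,7), (4,6), (4,7)

α = atan 0.65 = 33.02°;  2α = 66.05°
n_0 = (-0.9990, -0.0454)
n_1 = (-0.5851, -0.8109)
n_2 = (-0.0564, -0.9984)
n_3 = (+0.3757, -0.9267)
n_4 = (+0.9000, -0.4359)
n_5 = (+0.4680, +0.8837)
n_6 = (-0.3870, +0.9221)
n_7 = (-0.7809, +0.6247)
  (0,1): δ = 128.41°  ·
  (0,2): δ = 95.83°  ·
  (0,3): δ = 70.53°  ·
  (0,4): δ = 28.45°  ✓
  (0,5): δ = 59.49°  ✓
  (0,6): δ = 110.16°  ·
  (0,7): δ = 138.74°  ·
  (1,2): δ = 147.42°  ·
  (1,3): δ = 122.12°  ·
  (1,4): δ = 80.03°  ·
  (1,5): δ = 7.91°  ✓
  (1,6): δ = 58.58°  ✓
  (1,7): δ = 87.15°  ·
  (2,3): δ = 154.70°  ·
  (2,4): δ = 112.61°  ·
  (2,5): δ = 24.67°  ✓
  (2,6): δ = 26.00°  ✓
  (2,7): δ = 54.57°  ✓
  (3,4): δ = 137.91°  ·
  (3,5): δ = 49.97°  ✓
  (3,6): δ = 0.70°  ✓
  (3,7): δ = 29.27°  ✓
  (4,5): δ = 92.06°  ·
  (4,6): δ = 41.39°  ✓
  (4,7): δ = 12.82°  ✓
  (5,6): δ = 129.33°  ·
  (5,7): δ = 100.75°  ·
  (6,7): δ = 151.42°  ·
antipodal pairs: 12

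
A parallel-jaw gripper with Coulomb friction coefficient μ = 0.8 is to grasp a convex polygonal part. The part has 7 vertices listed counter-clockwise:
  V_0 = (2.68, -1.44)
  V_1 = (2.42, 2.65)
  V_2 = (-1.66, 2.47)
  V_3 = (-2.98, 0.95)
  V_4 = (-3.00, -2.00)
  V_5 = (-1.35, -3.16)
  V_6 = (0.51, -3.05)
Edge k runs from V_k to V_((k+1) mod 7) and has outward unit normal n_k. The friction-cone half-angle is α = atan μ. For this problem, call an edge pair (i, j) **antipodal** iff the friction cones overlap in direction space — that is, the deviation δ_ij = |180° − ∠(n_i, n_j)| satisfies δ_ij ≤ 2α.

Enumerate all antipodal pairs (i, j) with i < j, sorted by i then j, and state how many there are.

α = atan 0.8 = 38.66°;  2α = 77.32°
n_0 = (+0.9980, +0.0634)
n_1 = (-0.0441, +0.9990)
n_2 = (-0.7550, +0.6557)
n_3 = (-1.0000, +0.0068)
n_4 = (-0.5751, -0.8181)
n_5 = (+0.0590, -0.9983)
n_6 = (+0.5958, -0.8031)
  (0,1): δ = 91.11°  ·
  (0,2): δ = 44.61°  ✓
  (0,3): δ = 4.03°  ✓
  (0,4): δ = 51.25°  ✓
  (0,5): δ = 89.75°  ·
  (0,6): δ = 122.94°  ·
  (1,2): δ = 133.50°  ·
  (1,3): δ = 92.91°  ·
  (1,4): δ = 37.63°  ✓
  (1,5): δ = 0.86°  ✓
  (1,6): δ = 34.05°  ✓
  (2,3): δ = 139.42°  ·
  (2,4): δ = 84.14°  ·
  (2,5): δ = 45.64°  ✓
  (2,6): δ = 12.46°  ✓
  (3,4): δ = 124.72°  ·
  (3,5): δ = 86.23°  ·
  (3,6): δ = 53.04°  ✓
  (4,5): δ = 141.51°  ·
  (4,6): δ = 108.32°  ·
  (5,6): δ = 146.81°  ·
antipodal pairs: 9

count = 9; pairs: (0,2), (0,3), (0,4), (1,4), (1,5), (1,6), (2,5), (2,6), (3,6)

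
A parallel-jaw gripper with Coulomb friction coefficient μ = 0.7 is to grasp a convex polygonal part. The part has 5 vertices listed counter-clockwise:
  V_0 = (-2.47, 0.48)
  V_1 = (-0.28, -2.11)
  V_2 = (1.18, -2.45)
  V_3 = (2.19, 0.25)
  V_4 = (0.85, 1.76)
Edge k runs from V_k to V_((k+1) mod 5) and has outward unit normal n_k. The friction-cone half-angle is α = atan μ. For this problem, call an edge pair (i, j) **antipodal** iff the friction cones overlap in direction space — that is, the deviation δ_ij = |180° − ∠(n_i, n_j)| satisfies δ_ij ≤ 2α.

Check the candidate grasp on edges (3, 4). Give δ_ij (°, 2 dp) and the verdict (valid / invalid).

δ = 110.50°, invalid

α = atan 0.7 = 34.99°;  2α = 69.98°
edge 3: e_3 = (-1.34, +1.51);  n_3 = (+0.7480, +0.6637)
edge 4: e_4 = (-3.32, -1.28);  n_4 = (-0.3597, +0.9331)
∠(n_3, n_4) = 69.50°
δ = |180° − 69.50°| = 110.50°
110.50° > 2α = 69.98°  →  invalid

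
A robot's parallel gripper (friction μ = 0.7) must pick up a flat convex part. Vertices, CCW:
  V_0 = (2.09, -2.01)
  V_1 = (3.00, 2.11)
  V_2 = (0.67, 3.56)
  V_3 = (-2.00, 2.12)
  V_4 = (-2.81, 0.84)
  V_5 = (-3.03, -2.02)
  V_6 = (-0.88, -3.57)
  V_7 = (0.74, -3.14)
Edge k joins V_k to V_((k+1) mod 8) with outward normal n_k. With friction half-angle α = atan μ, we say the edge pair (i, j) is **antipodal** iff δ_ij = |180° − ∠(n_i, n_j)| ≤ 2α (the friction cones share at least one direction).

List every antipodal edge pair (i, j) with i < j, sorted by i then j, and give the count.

count = 13; pairs: (0,2), (0,3), (0,4), (0,5), (1,4), (1,5), (1,6), (2,5), (2,6), (2,7), (3,6), (3,7), (4,7)

α = atan 0.7 = 34.99°;  2α = 69.98°
n_0 = (+0.9765, -0.2157)
n_1 = (+0.5284, +0.8490)
n_2 = (-0.4747, +0.8802)
n_3 = (-0.8450, +0.5347)
n_4 = (-0.9971, +0.0767)
n_5 = (-0.5848, -0.8112)
n_6 = (+0.2565, -0.9665)
n_7 = (+0.6419, -0.7668)
  (0,1): δ = 109.44°  ·
  (0,2): δ = 49.21°  ✓
  (0,3): δ = 19.87°  ✓
  (0,4): δ = 8.06°  ✓
  (0,5): δ = 66.67°  ✓
  (0,6): δ = 117.32°  ·
  (0,7): δ = 142.39°  ·
  (1,2): δ = 119.77°  ·
  (1,3): δ = 90.43°  ·
  (1,4): δ = 62.50°  ✓
  (1,5): δ = 3.89°  ✓
  (1,6): δ = 46.76°  ✓
  (1,7): δ = 71.83°  ·
  (2,3): δ = 150.67°  ·
  (2,4): δ = 122.74°  ·
  (2,5): δ = 64.13°  ✓
  (2,6): δ = 13.47°  ✓
  (2,7): δ = 11.59°  ✓
  (3,4): δ = 152.07°  ·
  (3,5): δ = 93.46°  ·
  (3,6): δ = 42.81°  ✓
  (3,7): δ = 17.74°  ✓
  (4,5): δ = 121.39°  ·
  (4,6): δ = 70.74°  ·
  (4,7): δ = 45.67°  ✓
  (5,6): δ = 129.35°  ·
  (5,7): δ = 104.28°  ·
  (6,7): δ = 154.93°  ·
antipodal pairs: 13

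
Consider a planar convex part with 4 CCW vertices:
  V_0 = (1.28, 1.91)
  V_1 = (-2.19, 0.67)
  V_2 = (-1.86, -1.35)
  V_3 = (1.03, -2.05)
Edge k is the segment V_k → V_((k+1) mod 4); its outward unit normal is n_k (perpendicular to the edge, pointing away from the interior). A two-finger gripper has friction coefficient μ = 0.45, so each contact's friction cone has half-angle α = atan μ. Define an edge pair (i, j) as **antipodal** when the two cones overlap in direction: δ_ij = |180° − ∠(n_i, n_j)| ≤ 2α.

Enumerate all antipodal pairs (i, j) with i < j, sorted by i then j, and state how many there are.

count = 2; pairs: (0,2), (1,3)

α = atan 0.45 = 24.23°;  2α = 48.46°
n_0 = (-0.3365, +0.9417)
n_1 = (-0.9869, -0.1612)
n_2 = (-0.2354, -0.9719)
n_3 = (+0.9980, -0.0630)
  (0,1): δ = 100.39°  ·
  (0,2): δ = 33.28°  ✓
  (0,3): δ = 66.72°  ·
  (1,2): δ = 112.89°  ·
  (1,3): δ = 12.89°  ✓
  (2,3): δ = 80.00°  ·
antipodal pairs: 2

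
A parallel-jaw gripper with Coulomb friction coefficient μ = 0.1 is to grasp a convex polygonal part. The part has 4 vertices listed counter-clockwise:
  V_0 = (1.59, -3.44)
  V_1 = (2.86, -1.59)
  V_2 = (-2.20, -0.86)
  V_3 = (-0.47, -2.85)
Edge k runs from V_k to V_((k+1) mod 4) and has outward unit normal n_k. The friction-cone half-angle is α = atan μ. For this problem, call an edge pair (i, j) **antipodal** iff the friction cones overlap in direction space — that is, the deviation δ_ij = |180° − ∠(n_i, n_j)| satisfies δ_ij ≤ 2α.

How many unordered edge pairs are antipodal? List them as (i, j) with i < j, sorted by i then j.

count = 1; pairs: (1,3)

α = atan 0.1 = 5.71°;  2α = 11.42°
n_0 = (+0.8244, -0.5660)
n_1 = (+0.1428, +0.9898)
n_2 = (-0.7547, -0.6561)
n_3 = (-0.2753, -0.9613)
  (0,1): δ = 63.74°  ·
  (0,2): δ = 75.47°  ·
  (0,3): δ = 108.49°  ·
  (1,2): δ = 40.79°  ·
  (1,3): δ = 7.77°  ✓
  (2,3): δ = 146.98°  ·
antipodal pairs: 1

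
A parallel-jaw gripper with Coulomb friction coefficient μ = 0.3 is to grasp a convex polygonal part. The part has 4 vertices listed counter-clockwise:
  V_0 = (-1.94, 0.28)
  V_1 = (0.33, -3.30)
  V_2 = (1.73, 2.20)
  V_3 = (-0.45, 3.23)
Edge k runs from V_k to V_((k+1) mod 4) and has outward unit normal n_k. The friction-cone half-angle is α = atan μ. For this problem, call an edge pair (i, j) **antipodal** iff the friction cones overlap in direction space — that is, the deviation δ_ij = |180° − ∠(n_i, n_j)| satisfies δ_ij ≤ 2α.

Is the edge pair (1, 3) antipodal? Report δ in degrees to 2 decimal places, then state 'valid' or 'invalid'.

α = atan 0.3 = 16.70°;  2α = 33.40°
edge 1: e_1 = (+1.40, +5.50);  n_1 = (+0.9691, -0.2467)
edge 3: e_3 = (-1.49, -2.95);  n_3 = (-0.8926, +0.4508)
∠(n_1, n_3) = 167.48°
δ = |180° − 167.48°| = 12.52°
12.52° ≤ 2α = 33.40°  →  valid

δ = 12.52°, valid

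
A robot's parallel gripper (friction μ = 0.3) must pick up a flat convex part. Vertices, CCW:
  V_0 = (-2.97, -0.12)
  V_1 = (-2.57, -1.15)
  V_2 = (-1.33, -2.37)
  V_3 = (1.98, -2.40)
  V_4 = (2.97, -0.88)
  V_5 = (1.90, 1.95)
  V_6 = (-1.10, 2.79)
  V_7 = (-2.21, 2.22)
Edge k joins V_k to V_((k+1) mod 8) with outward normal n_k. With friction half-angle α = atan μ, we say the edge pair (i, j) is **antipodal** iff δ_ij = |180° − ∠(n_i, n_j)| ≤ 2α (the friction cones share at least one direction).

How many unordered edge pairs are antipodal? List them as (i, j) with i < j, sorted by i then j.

count = 7; pairs: (0,4), (1,4), (1,5), (2,5), (2,6), (3,6), (3,7)

α = atan 0.3 = 16.70°;  2α = 33.40°
n_0 = (-0.9322, -0.3620)
n_1 = (-0.7013, -0.7128)
n_2 = (-0.0091, -1.0000)
n_3 = (+0.8379, -0.5458)
n_4 = (+0.9354, +0.3537)
n_5 = (+0.2696, +0.9630)
n_6 = (-0.4568, +0.8896)
n_7 = (-0.9511, +0.3089)
  (0,1): δ = 155.76°  ·
  (0,2): δ = 111.74°  ·
  (0,3): δ = 54.30°  ·
  (0,4): δ = 0.51°  ✓
  (0,5): δ = 53.13°  ·
  (0,6): δ = 95.96°  ·
  (0,7): δ = 140.78°  ·
  (1,2): δ = 135.99°  ·
  (1,3): δ = 78.54°  ·
  (1,4): δ = 24.75°  ✓
  (1,5): δ = 28.89°  ✓
  (1,6): δ = 71.72°  ·
  (1,7): δ = 116.54°  ·
  (2,3): δ = 122.56°  ·
  (2,4): δ = 68.77°  ·
  (2,5): δ = 15.12°  ✓
  (2,6): δ = 27.70°  ✓
  (2,7): δ = 72.53°  ·
  (3,4): δ = 126.21°  ·
  (3,5): δ = 72.57°  ·
  (3,6): δ = 29.74°  ✓
  (3,7): δ = 15.08°  ✓
  (4,5): δ = 126.35°  ·
  (4,6): δ = 83.53°  ·
  (4,7): δ = 38.70°  ·
  (5,6): δ = 137.18°  ·
  (5,7): δ = 92.35°  ·
  (6,7): δ = 135.17°  ·
antipodal pairs: 7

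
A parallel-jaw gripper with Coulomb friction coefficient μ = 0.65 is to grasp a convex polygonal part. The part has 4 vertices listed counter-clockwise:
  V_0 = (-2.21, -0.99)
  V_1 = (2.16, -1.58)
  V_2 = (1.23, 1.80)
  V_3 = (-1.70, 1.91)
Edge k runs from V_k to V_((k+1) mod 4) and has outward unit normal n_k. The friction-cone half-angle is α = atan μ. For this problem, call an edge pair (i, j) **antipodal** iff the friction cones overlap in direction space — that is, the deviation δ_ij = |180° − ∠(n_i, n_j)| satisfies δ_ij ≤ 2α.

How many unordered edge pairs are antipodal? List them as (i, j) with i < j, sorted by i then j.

count = 2; pairs: (0,2), (1,3)

α = atan 0.65 = 33.02°;  2α = 66.05°
n_0 = (-0.1338, -0.9910)
n_1 = (+0.9642, +0.2653)
n_2 = (+0.0375, +0.9993)
n_3 = (-0.9849, +0.1732)
  (0,1): δ = 66.93°  ·
  (0,2): δ = 5.54°  ✓
  (0,3): δ = 87.71°  ·
  (1,2): δ = 107.53°  ·
  (1,3): δ = 25.36°  ✓
  (2,3): δ = 97.82°  ·
antipodal pairs: 2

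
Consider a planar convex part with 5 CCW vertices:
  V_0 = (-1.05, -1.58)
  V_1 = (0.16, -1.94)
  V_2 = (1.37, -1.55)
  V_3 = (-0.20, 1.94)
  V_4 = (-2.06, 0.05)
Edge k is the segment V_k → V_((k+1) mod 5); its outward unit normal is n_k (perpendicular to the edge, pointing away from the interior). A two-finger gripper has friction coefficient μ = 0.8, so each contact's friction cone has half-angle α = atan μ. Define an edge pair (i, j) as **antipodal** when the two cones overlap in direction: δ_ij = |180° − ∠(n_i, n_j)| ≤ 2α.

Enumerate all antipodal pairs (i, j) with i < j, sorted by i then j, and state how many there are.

count = 5; pairs: (0,2), (0,3), (1,3), (2,3), (2,4)

α = atan 0.8 = 38.66°;  2α = 77.32°
n_0 = (-0.2852, -0.9585)
n_1 = (+0.3068, -0.9518)
n_2 = (+0.9120, +0.4103)
n_3 = (-0.7127, +0.7014)
n_4 = (-0.8500, -0.5267)
  (0,1): δ = 145.57°  ·
  (0,2): δ = 49.21°  ✓
  (0,3): δ = 62.03°  ✓
  (0,4): δ = 138.35°  ·
  (1,2): δ = 83.64°  ·
  (1,3): δ = 27.59°  ✓
  (1,4): δ = 103.92°  ·
  (2,3): δ = 68.76°  ✓
  (2,4): δ = 7.56°  ✓
  (3,4): δ = 103.67°  ·
antipodal pairs: 5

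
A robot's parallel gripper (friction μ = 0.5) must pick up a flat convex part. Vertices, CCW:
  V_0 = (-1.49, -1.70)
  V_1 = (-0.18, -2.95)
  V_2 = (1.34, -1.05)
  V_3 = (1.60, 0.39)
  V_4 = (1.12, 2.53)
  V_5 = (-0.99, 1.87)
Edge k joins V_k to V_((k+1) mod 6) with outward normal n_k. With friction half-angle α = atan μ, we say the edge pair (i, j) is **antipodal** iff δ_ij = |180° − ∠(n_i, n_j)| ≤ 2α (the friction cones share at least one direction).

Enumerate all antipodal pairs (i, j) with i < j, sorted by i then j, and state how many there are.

count = 5; pairs: (0,3), (1,4), (1,5), (2,5), (3,5)

α = atan 0.5 = 26.57°;  2α = 53.13°
n_0 = (-0.6903, -0.7235)
n_1 = (+0.7809, -0.6247)
n_2 = (+0.9841, -0.1777)
n_3 = (+0.9758, +0.2189)
n_4 = (-0.2985, +0.9544)
n_5 = (-0.9903, +0.1387)
  (0,1): δ = 85.00°  ·
  (0,2): δ = 56.58°  ·
  (0,3): δ = 33.70°  ✓
  (0,4): δ = 61.03°  ·
  (0,5): δ = 125.68°  ·
  (1,2): δ = 151.57°  ·
  (1,3): δ = 128.70°  ·
  (1,4): δ = 33.97°  ✓
  (1,5): δ = 30.69°  ✓
  (2,3): δ = 157.12°  ·
  (2,4): δ = 62.40°  ·
  (2,5): δ = 2.26°  ✓
  (3,4): δ = 85.27°  ·
  (3,5): δ = 20.61°  ✓
  (4,5): δ = 115.34°  ·
antipodal pairs: 5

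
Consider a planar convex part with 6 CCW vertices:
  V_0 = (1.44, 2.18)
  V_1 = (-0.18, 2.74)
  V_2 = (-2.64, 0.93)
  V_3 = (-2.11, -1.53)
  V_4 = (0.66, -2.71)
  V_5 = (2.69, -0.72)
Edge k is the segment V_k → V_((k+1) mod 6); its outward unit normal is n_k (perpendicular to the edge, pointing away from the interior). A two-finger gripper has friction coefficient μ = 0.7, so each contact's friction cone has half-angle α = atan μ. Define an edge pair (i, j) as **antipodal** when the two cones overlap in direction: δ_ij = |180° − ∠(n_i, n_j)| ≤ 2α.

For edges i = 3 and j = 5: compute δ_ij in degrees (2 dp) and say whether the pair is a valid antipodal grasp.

δ = 43.61°, valid

α = atan 0.7 = 34.99°;  2α = 69.98°
edge 3: e_3 = (+2.77, -1.18);  n_3 = (-0.3919, -0.9200)
edge 5: e_5 = (-1.25, +2.90);  n_5 = (+0.9183, +0.3958)
∠(n_3, n_5) = 136.39°
δ = |180° − 136.39°| = 43.61°
43.61° ≤ 2α = 69.98°  →  valid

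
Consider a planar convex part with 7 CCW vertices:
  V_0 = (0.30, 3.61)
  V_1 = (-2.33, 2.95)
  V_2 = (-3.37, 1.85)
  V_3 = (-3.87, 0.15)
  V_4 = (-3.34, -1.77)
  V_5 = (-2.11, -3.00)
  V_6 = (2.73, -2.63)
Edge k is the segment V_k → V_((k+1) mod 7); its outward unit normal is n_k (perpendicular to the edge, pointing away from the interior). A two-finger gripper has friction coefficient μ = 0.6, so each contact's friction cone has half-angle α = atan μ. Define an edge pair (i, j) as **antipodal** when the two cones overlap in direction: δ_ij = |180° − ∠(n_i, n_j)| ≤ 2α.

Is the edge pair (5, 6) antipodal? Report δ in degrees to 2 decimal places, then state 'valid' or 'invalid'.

δ = 73.09°, invalid

α = atan 0.6 = 30.96°;  2α = 61.93°
edge 5: e_5 = (+4.84, +0.37);  n_5 = (+0.0762, -0.9971)
edge 6: e_6 = (-2.43, +6.24);  n_6 = (+0.9318, +0.3629)
∠(n_5, n_6) = 106.91°
δ = |180° − 106.91°| = 73.09°
73.09° > 2α = 61.93°  →  invalid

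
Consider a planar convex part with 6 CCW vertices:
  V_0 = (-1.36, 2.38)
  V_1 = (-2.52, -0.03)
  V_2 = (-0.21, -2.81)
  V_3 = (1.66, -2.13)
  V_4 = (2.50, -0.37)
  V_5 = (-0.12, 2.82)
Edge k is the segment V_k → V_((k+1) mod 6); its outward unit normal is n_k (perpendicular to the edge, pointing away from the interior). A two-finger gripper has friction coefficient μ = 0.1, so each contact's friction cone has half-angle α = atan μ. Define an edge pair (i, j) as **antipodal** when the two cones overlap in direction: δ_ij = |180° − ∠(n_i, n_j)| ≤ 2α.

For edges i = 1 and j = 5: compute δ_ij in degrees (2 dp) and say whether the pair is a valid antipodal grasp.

α = atan 0.1 = 5.71°;  2α = 11.42°
edge 1: e_1 = (+2.31, -2.78);  n_1 = (-0.7691, -0.6391)
edge 5: e_5 = (-1.24, -0.44);  n_5 = (-0.3344, +0.9424)
∠(n_1, n_5) = 110.19°
δ = |180° − 110.19°| = 69.81°
69.81° > 2α = 11.42°  →  invalid

δ = 69.81°, invalid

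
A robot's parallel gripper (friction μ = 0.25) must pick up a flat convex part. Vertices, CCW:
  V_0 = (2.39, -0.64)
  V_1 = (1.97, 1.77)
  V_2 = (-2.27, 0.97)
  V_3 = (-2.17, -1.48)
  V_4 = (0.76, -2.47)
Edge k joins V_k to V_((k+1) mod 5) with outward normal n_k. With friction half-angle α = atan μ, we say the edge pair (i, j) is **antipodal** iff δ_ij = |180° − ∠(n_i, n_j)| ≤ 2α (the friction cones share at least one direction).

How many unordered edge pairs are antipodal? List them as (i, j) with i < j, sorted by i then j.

α = atan 0.25 = 14.04°;  2α = 28.07°
n_0 = (+0.9852, +0.1717)
n_1 = (-0.1854, +0.9827)
n_2 = (-0.9992, -0.0408)
n_3 = (-0.3201, -0.9474)
n_4 = (+0.7467, -0.6651)
  (0,1): δ = 89.20°  ·
  (0,2): δ = 7.55°  ✓
  (0,3): δ = 61.44°  ·
  (0,4): δ = 128.42°  ·
  (1,2): δ = 98.35°  ·
  (1,3): δ = 29.35°  ·
  (1,4): δ = 37.62°  ·
  (2,3): δ = 111.01°  ·
  (2,4): δ = 44.03°  ·
  (3,4): δ = 113.02°  ·
antipodal pairs: 1

count = 1; pairs: (0,2)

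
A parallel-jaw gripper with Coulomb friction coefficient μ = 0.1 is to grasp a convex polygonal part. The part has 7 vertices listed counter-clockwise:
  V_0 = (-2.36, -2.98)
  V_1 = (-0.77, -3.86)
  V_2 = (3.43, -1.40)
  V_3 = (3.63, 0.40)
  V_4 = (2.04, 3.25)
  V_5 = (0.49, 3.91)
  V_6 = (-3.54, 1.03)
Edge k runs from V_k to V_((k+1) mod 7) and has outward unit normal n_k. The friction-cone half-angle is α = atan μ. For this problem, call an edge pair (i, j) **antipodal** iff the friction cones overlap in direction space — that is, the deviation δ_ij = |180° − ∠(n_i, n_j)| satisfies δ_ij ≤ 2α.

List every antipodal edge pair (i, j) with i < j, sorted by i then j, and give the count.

α = atan 0.1 = 5.71°;  2α = 11.42°
n_0 = (-0.4842, -0.8749)
n_1 = (+0.5054, -0.8629)
n_2 = (+0.9939, -0.1104)
n_3 = (+0.8733, +0.4872)
n_4 = (+0.3918, +0.9201)
n_5 = (-0.5814, +0.8136)
n_6 = (-0.9593, -0.2823)
  (0,1): δ = 120.68°  ·
  (0,2): δ = 67.38°  ·
  (0,3): δ = 31.88°  ·
  (0,4): δ = 5.90°  ✓
  (0,5): δ = 64.51°  ·
  (0,6): δ = 135.36°  ·
  (1,2): δ = 126.70°  ·
  (1,3): δ = 91.20°  ·
  (1,4): δ = 53.42°  ·
  (1,5): δ = 5.19°  ✓
  (1,6): δ = 76.04°  ·
  (2,3): δ = 144.50°  ·
  (2,4): δ = 106.72°  ·
  (2,5): δ = 48.11°  ·
  (2,6): δ = 22.74°  ·
  (3,4): δ = 142.22°  ·
  (3,5): δ = 83.61°  ·
  (3,6): δ = 12.76°  ·
  (4,5): δ = 121.38°  ·
  (4,6): δ = 50.54°  ·
  (5,6): δ = 109.15°  ·
antipodal pairs: 2

count = 2; pairs: (0,4), (1,5)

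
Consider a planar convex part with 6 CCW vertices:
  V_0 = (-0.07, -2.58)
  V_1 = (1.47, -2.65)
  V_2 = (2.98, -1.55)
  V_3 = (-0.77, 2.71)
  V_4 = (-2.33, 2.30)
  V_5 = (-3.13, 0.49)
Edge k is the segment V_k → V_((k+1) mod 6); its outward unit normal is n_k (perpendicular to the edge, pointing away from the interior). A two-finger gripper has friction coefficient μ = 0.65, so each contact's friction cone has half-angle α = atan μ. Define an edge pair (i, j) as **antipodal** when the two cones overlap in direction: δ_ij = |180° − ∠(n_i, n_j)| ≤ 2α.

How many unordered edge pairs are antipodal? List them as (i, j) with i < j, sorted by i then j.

count = 7; pairs: (0,2), (0,3), (1,3), (1,4), (2,4), (2,5), (3,5)

α = atan 0.65 = 33.02°;  2α = 66.05°
n_0 = (-0.0454, -0.9990)
n_1 = (+0.5888, -0.8083)
n_2 = (+0.7506, +0.6607)
n_3 = (-0.2542, +0.9672)
n_4 = (-0.9146, +0.4043)
n_5 = (-0.7083, -0.7060)
  (0,1): δ = 141.32°  ·
  (0,2): δ = 46.04°  ✓
  (0,3): δ = 17.33°  ✓
  (0,4): δ = 68.76°  ·
  (0,5): δ = 137.51°  ·
  (1,2): δ = 84.72°  ·
  (1,3): δ = 21.35°  ✓
  (1,4): δ = 30.08°  ✓
  (1,5): δ = 98.83°  ·
  (2,3): δ = 116.63°  ·
  (2,4): δ = 65.20°  ✓
  (2,5): δ = 3.55°  ✓
  (3,4): δ = 128.57°  ·
  (3,5): δ = 59.82°  ✓
  (4,5): δ = 111.25°  ·
antipodal pairs: 7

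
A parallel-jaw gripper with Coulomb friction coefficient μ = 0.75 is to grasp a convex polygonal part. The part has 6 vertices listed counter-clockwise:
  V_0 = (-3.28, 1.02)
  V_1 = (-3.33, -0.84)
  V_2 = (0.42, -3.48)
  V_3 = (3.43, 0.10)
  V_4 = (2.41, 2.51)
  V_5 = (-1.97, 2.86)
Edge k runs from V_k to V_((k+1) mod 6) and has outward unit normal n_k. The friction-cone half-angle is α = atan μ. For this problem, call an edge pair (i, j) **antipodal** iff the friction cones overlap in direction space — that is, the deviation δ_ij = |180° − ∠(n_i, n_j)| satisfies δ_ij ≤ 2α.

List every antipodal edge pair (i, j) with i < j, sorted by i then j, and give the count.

α = atan 0.75 = 36.87°;  2α = 73.74°
n_0 = (-0.9996, +0.0269)
n_1 = (-0.5757, -0.8177)
n_2 = (+0.7654, -0.6435)
n_3 = (+0.9209, +0.3898)
n_4 = (+0.0797, +0.9968)
n_5 = (-0.8146, +0.5800)
  (0,1): δ = 123.61°  ·
  (0,2): δ = 38.52°  ✓
  (0,3): δ = 24.48°  ✓
  (0,4): δ = 86.97°  ·
  (0,5): δ = 146.09°  ·
  (1,2): δ = 94.91°  ·
  (1,3): δ = 31.91°  ✓
  (1,4): δ = 30.58°  ✓
  (1,5): δ = 89.70°  ·
  (2,3): δ = 117.00°  ·
  (2,4): δ = 54.51°  ✓
  (2,5): δ = 4.61°  ✓
  (3,4): δ = 117.51°  ·
  (3,5): δ = 58.39°  ✓
  (4,5): δ = 120.88°  ·
antipodal pairs: 7

count = 7; pairs: (0,2), (0,3), (1,3), (1,4), (2,4), (2,5), (3,5)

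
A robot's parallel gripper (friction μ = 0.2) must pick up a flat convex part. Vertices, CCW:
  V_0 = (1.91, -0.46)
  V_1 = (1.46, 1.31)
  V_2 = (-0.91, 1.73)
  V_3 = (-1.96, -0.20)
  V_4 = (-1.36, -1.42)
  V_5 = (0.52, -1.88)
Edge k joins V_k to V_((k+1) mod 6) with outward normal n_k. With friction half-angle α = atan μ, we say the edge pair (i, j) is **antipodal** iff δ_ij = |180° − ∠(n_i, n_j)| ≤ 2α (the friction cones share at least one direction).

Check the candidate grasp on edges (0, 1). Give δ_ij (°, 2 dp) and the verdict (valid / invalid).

δ = 114.31°, invalid

α = atan 0.2 = 11.31°;  2α = 22.62°
edge 0: e_0 = (-0.45, +1.77);  n_0 = (+0.9692, +0.2464)
edge 1: e_1 = (-2.37, +0.42);  n_1 = (+0.1745, +0.9847)
∠(n_0, n_1) = 65.69°
δ = |180° − 65.69°| = 114.31°
114.31° > 2α = 22.62°  →  invalid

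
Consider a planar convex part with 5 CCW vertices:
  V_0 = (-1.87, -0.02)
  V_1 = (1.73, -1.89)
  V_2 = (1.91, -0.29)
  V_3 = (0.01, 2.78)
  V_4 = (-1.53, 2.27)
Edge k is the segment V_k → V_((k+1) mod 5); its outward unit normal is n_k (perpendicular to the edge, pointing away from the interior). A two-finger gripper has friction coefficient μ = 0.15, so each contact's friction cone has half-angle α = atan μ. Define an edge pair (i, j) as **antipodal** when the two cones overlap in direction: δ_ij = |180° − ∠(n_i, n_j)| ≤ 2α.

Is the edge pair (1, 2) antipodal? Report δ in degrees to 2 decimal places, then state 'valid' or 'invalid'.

δ = 141.83°, invalid

α = atan 0.15 = 8.53°;  2α = 17.06°
edge 1: e_1 = (+0.18, +1.60);  n_1 = (+0.9937, -0.1118)
edge 2: e_2 = (-1.90, +3.07);  n_2 = (+0.8503, +0.5263)
∠(n_1, n_2) = 38.17°
δ = |180° − 38.17°| = 141.83°
141.83° > 2α = 17.06°  →  invalid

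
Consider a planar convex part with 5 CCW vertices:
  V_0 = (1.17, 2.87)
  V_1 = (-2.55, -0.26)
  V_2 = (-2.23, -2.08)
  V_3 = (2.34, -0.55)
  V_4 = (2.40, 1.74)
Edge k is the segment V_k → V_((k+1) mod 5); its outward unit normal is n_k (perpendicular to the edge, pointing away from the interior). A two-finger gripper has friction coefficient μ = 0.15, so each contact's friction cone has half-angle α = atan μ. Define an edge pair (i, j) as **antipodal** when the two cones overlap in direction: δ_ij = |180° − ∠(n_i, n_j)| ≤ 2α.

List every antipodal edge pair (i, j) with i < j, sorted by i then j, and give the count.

α = atan 0.15 = 8.53°;  2α = 17.06°
n_0 = (-0.6438, +0.7652)
n_1 = (-0.9849, -0.1732)
n_2 = (+0.3175, -0.9483)
n_3 = (+0.9997, -0.0262)
n_4 = (+0.6765, +0.7364)
  (0,1): δ = 120.11°  ·
  (0,2): δ = 21.57°  ·
  (0,3): δ = 48.42°  ·
  (0,4): δ = 97.35°  ·
  (1,2): δ = 81.46°  ·
  (1,3): δ = 11.47°  ✓
  (1,4): δ = 37.45°  ·
  (2,3): δ = 110.01°  ·
  (2,4): δ = 61.08°  ·
  (3,4): δ = 131.07°  ·
antipodal pairs: 1

count = 1; pairs: (1,3)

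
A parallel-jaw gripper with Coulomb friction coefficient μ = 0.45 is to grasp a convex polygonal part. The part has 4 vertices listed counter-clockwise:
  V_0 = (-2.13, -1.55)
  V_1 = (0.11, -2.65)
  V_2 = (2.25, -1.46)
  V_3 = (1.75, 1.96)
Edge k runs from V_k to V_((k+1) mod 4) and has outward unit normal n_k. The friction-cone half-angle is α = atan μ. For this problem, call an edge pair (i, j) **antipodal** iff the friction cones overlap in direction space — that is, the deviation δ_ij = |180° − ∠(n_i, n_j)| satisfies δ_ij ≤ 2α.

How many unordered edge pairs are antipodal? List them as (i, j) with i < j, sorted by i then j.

count = 1; pairs: (1,3)

α = atan 0.45 = 24.23°;  2α = 48.46°
n_0 = (-0.4408, -0.8976)
n_1 = (+0.4860, -0.8740)
n_2 = (+0.9895, +0.1447)
n_3 = (-0.6709, +0.7416)
  (0,1): δ = 124.77°  ·
  (0,2): δ = 55.53°  ·
  (0,3): δ = 68.29°  ·
  (1,2): δ = 110.76°  ·
  (1,3): δ = 13.06°  ✓
  (2,3): δ = 56.18°  ·
antipodal pairs: 1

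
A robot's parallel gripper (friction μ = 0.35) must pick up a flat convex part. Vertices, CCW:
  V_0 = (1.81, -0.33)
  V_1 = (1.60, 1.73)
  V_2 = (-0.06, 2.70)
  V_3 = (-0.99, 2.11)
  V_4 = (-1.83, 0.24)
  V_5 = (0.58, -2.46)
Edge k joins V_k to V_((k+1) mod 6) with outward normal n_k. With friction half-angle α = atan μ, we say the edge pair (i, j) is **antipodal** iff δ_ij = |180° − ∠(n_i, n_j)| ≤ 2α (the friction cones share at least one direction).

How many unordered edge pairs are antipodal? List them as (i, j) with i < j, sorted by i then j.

α = atan 0.35 = 19.29°;  2α = 38.58°
n_0 = (+0.9948, +0.1014)
n_1 = (+0.5045, +0.8634)
n_2 = (-0.5357, +0.8444)
n_3 = (-0.9122, +0.4098)
n_4 = (-0.7460, -0.6659)
n_5 = (+0.8660, -0.5001)
  (0,1): δ = 126.12°  ·
  (0,2): δ = 63.43°  ·
  (0,3): δ = 30.01°  ✓
  (0,4): δ = 35.93°  ✓
  (0,5): δ = 144.17°  ·
  (1,2): δ = 117.31°  ·
  (1,3): δ = 83.89°  ·
  (1,4): δ = 17.95°  ✓
  (1,5): δ = 90.29°  ·
  (2,3): δ = 146.58°  ·
  (2,4): δ = 80.64°  ·
  (2,5): δ = 27.60°  ✓
  (3,4): δ = 114.06°  ·
  (3,5): δ = 5.82°  ✓
  (4,5): δ = 71.76°  ·
antipodal pairs: 5

count = 5; pairs: (0,3), (0,4), (1,4), (2,5), (3,5)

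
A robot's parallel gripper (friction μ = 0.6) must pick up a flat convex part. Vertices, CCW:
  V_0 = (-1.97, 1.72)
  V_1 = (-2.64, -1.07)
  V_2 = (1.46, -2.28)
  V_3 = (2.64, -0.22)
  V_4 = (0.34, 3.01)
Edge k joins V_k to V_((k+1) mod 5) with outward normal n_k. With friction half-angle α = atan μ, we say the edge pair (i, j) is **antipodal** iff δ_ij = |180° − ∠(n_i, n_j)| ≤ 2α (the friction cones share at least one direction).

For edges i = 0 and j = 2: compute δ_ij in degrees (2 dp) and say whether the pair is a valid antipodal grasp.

δ = 16.30°, valid

α = atan 0.6 = 30.96°;  2α = 61.93°
edge 0: e_0 = (-0.67, -2.79);  n_0 = (-0.9724, +0.2335)
edge 2: e_2 = (+1.18, +2.06);  n_2 = (+0.8677, -0.4970)
∠(n_0, n_2) = 163.70°
δ = |180° − 163.70°| = 16.30°
16.30° ≤ 2α = 61.93°  →  valid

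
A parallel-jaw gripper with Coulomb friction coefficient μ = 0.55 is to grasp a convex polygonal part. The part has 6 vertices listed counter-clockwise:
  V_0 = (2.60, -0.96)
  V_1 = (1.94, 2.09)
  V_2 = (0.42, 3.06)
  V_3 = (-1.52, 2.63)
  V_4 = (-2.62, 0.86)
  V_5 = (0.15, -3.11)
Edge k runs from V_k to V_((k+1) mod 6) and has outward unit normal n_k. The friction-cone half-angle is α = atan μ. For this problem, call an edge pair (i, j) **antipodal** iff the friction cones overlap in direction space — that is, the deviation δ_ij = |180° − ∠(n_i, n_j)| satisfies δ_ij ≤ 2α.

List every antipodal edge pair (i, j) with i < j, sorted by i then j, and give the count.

count = 5; pairs: (0,3), (0,4), (1,4), (2,5), (3,5)

α = atan 0.55 = 28.81°;  2α = 57.62°
n_0 = (+0.9774, +0.2115)
n_1 = (+0.5380, +0.8430)
n_2 = (-0.2164, +0.9763)
n_3 = (-0.8493, +0.5278)
n_4 = (-0.8201, -0.5722)
n_5 = (+0.6596, -0.7516)
  (0,1): δ = 134.75°  ·
  (0,2): δ = 89.71°  ·
  (0,3): δ = 44.07°  ✓
  (0,4): δ = 22.69°  ✓
  (0,5): δ = 119.06°  ·
  (1,2): δ = 134.96°  ·
  (1,3): δ = 89.32°  ·
  (1,4): δ = 22.55°  ✓
  (1,5): δ = 73.81°  ·
  (2,3): δ = 134.36°  ·
  (2,4): δ = 67.59°  ·
  (2,5): δ = 28.77°  ✓
  (3,4): δ = 113.24°  ·
  (3,5): δ = 16.87°  ✓
  (4,5): δ = 83.64°  ·
antipodal pairs: 5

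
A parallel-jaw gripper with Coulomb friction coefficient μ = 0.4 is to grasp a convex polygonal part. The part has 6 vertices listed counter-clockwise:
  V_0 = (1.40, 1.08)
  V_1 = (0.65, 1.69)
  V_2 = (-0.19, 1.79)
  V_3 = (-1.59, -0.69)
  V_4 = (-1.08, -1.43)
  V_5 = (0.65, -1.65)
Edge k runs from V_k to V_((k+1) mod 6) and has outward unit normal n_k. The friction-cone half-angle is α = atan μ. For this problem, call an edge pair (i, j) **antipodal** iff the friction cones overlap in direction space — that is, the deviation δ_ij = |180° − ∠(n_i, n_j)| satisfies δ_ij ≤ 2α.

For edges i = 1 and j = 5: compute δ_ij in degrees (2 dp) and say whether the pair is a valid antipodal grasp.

δ = 81.43°, invalid

α = atan 0.4 = 21.80°;  2α = 43.60°
edge 1: e_1 = (-0.84, +0.10);  n_1 = (+0.1182, +0.9930)
edge 5: e_5 = (+0.75, +2.73);  n_5 = (+0.9643, -0.2649)
∠(n_1, n_5) = 98.57°
δ = |180° − 98.57°| = 81.43°
81.43° > 2α = 43.60°  →  invalid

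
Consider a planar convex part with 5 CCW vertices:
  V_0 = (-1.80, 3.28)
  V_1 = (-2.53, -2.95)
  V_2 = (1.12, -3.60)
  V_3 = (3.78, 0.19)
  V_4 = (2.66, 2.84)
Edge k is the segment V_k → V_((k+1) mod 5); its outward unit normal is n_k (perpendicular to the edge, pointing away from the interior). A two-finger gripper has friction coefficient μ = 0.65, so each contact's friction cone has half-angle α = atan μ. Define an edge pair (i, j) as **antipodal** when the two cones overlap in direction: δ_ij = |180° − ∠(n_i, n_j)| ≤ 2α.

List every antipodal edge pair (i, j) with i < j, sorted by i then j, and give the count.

count = 5; pairs: (0,2), (0,3), (1,3), (1,4), (2,4)

α = atan 0.65 = 33.02°;  2α = 66.05°
n_0 = (-0.9932, +0.1164)
n_1 = (-0.1753, -0.9845)
n_2 = (+0.8185, -0.5745)
n_3 = (+0.9211, +0.3893)
n_4 = (+0.0982, +0.9952)
  (0,1): δ = 93.41°  ·
  (0,2): δ = 28.38°  ✓
  (0,3): δ = 29.59°  ✓
  (0,4): δ = 91.05°  ·
  (1,2): δ = 114.97°  ·
  (1,3): δ = 56.99°  ✓
  (1,4): δ = 4.46°  ✓
  (2,3): δ = 122.03°  ·
  (2,4): δ = 60.57°  ✓
  (3,4): δ = 118.55°  ·
antipodal pairs: 5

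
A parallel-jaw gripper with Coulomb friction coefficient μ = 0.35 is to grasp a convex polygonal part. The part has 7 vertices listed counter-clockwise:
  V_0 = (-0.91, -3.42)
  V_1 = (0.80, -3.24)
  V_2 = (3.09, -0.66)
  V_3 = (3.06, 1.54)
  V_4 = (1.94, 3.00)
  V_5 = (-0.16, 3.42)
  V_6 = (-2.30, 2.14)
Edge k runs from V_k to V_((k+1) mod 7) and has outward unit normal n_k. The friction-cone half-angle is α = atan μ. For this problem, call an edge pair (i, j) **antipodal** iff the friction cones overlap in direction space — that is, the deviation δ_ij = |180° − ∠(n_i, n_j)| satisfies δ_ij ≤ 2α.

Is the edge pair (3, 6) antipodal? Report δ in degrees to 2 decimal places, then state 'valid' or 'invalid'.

α = atan 0.35 = 19.29°;  2α = 38.58°
edge 3: e_3 = (-1.12, +1.46);  n_3 = (+0.7934, +0.6087)
edge 6: e_6 = (+1.39, -5.56);  n_6 = (-0.9701, -0.2425)
∠(n_3, n_6) = 156.54°
δ = |180° − 156.54°| = 23.46°
23.46° ≤ 2α = 38.58°  →  valid

δ = 23.46°, valid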